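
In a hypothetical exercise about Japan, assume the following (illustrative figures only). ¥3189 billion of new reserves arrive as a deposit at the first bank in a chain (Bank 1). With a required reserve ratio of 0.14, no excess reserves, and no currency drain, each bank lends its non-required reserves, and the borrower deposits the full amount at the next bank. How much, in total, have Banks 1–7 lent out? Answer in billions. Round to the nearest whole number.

Bank i lends (1 − rr)^i of the original deposit: Bank 1 lends 3189·0.8600 = 2742.5400, Bank 2 lends 3189·0.8600² = 2358.5844, and so on.
Summing a geometric series: total = 3189·[0.8600·(1 − 0.8600^7) / (1 − 0.8600)] ≈ 12773.8145 billion.

¥12774 billion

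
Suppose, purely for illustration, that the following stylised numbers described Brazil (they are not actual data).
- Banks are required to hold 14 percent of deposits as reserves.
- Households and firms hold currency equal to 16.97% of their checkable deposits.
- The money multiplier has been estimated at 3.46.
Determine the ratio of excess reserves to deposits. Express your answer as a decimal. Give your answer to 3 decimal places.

Using m = 3.46. Since m = (1 + c)/(c + rr + e), the denominator satisfies c + rr + e = (1 + c)/m = (1 + 0.1697) / 3.46 ≈ 0.338064.
With c = 0.1697 and rr = 0.14, the ratio of excess reserves to deposits is 0.338064 − 0.1697 − 0.14 = 0.028364.

0.028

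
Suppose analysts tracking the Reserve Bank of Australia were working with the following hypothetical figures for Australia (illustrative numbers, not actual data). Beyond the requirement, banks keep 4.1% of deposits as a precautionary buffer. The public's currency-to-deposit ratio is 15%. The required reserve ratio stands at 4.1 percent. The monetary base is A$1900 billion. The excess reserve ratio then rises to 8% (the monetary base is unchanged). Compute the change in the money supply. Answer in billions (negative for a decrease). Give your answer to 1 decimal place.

Initially m₁ = (1 + 0.15) / (0.041 + 0.041 + 0.15) ≈ 4.956897, so M₁ = 4.956897 × 1900 = 9418.1043 billion.
After the change m₂ = (1 + 0.15) / (0.041 + 0.08 + 0.15) ≈ 4.243542, so M₂ = 4.243542 × 1900 = 8062.7298 billion.
ΔM = M₂ − M₁ = 8062.7298 − 9418.1043 = -1355.3745 billion.

-1355.4 billion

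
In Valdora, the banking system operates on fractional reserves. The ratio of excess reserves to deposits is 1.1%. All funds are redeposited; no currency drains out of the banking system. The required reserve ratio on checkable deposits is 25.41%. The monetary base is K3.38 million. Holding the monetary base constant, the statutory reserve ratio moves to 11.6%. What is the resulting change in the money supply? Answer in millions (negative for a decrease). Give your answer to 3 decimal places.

K13.864 million

Initially m₁ = 1 / (0.2541 + 0.011) ≈ 3.77216, so M₁ = 3.77216 × 3.38 ≈ 12.7499 million.
After the change m₂ = 1 / (0.116 + 0.011) ≈ 7.87402, so M₂ = 7.87402 × 3.38 ≈ 26.6142 million.
ΔM = M₂ − M₁ = 26.6142 − 12.7499 = 13.8643 million.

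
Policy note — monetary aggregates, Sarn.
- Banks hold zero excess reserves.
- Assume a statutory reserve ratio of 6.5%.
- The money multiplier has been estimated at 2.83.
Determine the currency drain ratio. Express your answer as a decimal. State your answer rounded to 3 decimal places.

Using m = 2.83. From m = (1 + c)/(c + rr + e), rearranging gives 1 + c = m·(c + rr + e), so c·(1 − m) = m·(rr + e) − 1.
Hence c = [m·(rr + e) − 1]/(1 − m) = [2.83 × (0.065 + 0) − 1] / (1 − 2.83) ≈ 0.445929.

0.446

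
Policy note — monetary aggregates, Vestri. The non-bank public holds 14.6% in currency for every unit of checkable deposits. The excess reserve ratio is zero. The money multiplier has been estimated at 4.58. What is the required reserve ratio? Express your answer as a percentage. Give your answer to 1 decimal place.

Using m = 4.58. Since m = (1 + c)/(c + rr + e), the denominator satisfies c + rr + e = (1 + c)/m = (1 + 0.146) / 4.58 ≈ 0.250218.
With c = 0.146 and e = 0, the required reserve ratio is 0.250218 − 0.146 − 0 = 0.104218.

10.4%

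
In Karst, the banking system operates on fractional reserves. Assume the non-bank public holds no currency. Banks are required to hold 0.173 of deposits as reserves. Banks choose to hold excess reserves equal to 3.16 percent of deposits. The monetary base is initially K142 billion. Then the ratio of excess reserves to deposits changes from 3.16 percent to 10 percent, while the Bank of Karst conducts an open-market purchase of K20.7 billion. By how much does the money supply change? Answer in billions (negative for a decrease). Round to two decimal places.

Before: m₁ = 1 / (0.173 + 0.0316) ≈ 4.887586, MB₁ = 142, so M₁ = 4.887586 × 142 ≈ 694.0372 billion.
After: m₂ = 1 / (0.173 + 0.1) ≈ 3.663004, MB₂ = 142 + 20.7 = 162.7, so M₂ = 3.663004 × 162.7 ≈ 595.9708 billion.
ΔM = M₂ − M₁ = 595.9708 − 694.0372 = -98.0664 billion.

-98.07 billion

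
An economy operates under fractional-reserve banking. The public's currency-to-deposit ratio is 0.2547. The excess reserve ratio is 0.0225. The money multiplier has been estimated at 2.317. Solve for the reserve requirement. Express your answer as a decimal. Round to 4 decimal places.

Using m = 2.317. Since m = (1 + c)/(c + rr + e), the denominator satisfies c + rr + e = (1 + c)/m = (1 + 0.2547) / 2.317 ≈ 0.541519.
With c = 0.2547 and e = 0.0225, the reserve requirement is 0.541519 − 0.2547 − 0.0225 = 0.264319.

0.2643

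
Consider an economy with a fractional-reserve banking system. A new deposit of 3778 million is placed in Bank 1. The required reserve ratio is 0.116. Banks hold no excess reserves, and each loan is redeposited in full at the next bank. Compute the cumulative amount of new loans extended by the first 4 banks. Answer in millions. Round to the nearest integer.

11209 million

Bank i lends (1 − rr)^i of the original deposit: Bank 1 lends 3778·0.8840 = 3339.7520, Bank 2 lends 3778·0.8840² ≈ 2952.3408, and so on.
Summing a geometric series: total = 3778·[0.8840·(1 − 0.8840^4) / (1 − 0.8840)] ≈ 11209.0864 million.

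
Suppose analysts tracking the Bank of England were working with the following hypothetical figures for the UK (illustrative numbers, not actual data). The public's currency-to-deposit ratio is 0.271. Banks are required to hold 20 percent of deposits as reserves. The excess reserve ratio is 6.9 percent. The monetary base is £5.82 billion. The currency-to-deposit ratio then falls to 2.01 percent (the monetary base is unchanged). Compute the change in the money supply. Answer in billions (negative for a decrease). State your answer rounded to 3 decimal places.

£6.838 billion

Initially m₁ = (1 + 0.271) / (0.2 + 0.069 + 0.271) ≈ 2.35370, so M₁ = 2.35370 × 5.82 ≈ 13.6985 billion.
After the change m₂ = (1 + 0.0201) / (0.2 + 0.069 + 0.0201) ≈ 3.52854, so M₂ = 3.52854 × 5.82 ≈ 20.5361 billion.
ΔM = M₂ − M₁ = 20.5361 − 13.6985 = 6.8376 billion.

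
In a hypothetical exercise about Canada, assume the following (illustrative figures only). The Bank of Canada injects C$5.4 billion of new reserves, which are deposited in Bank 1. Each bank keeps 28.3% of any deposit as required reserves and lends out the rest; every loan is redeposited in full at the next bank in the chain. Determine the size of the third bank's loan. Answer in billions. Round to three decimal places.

Each bank lends a fraction (1 − rr) = 0.7170 of the deposit it receives, so Bank 3 receives 5.4·0.7170^2 and lends 5.4·0.7170^3 ≈ 1.9904 billion.

C$1.990 billion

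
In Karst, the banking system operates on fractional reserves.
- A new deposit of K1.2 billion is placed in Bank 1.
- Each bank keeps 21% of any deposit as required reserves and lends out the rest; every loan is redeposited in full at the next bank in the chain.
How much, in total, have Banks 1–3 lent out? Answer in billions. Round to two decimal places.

K2.29 billion

Bank i lends (1 − rr)^i of the original deposit: Bank 1 lends 1.2·0.7900 = 0.9480, Bank 2 lends 1.2·0.7900² ≈ 0.7489, and so on.
Summing a geometric series: total = 1.2·[0.7900·(1 − 0.7900^3) / (1 − 0.7900)] ≈ 2.2886 billion.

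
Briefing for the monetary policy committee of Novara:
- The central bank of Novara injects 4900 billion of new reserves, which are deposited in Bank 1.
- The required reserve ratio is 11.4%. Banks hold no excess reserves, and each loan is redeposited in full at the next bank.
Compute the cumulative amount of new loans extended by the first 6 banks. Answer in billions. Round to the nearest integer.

Bank i lends (1 − rr)^i of the original deposit: Bank 1 lends 4900·0.8860 = 4341.4000, Bank 2 lends 4900·0.8860² = 3846.4804, and so on.
Summing a geometric series: total = 4900·[0.8860·(1 − 0.8860^6) / (1 − 0.8860)] ≈ 19660.8589 billion.

19661 billion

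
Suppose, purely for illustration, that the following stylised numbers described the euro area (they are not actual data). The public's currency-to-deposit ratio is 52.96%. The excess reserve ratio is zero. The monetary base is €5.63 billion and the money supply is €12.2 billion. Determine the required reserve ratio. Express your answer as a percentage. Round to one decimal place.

17.6%

Using m = M/MB = 12.2/5.63 ≈ 2.166963. Since m = (1 + c)/(c + rr + e), the denominator satisfies c + rr + e = (1 + c)/m = (1 + 0.5296) / 2.166963 ≈ 0.705873.
With c = 0.5296 and e = 0, the required reserve ratio is 0.705873 − 0.5296 − 0 = 0.176273.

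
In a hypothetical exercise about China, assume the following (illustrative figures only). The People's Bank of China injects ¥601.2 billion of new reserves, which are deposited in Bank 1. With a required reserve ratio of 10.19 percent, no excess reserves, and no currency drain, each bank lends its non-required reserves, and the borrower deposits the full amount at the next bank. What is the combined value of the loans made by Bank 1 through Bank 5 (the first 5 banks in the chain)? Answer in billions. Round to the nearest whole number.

Bank i lends (1 − rr)^i of the original deposit: Bank 1 lends 601.2·0.8981 ≈ 539.9377, Bank 2 lends 601.2·0.8981² ≈ 484.9181, and so on.
Summing a geometric series: total = 601.2·[0.8981·(1 − 0.8981^5) / (1 − 0.8981)] ≈ 2202.7588 billion.

¥2203 billion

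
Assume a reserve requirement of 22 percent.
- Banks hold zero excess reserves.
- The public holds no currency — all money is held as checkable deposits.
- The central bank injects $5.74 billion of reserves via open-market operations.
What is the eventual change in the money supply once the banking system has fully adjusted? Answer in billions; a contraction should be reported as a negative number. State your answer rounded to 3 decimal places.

The simple money multiplier is m = 1/rr = 1/0.22 ≈ 4.54545.
An open-market purchase increases the monetary base by 5.74 billion, so ΔM = m × ΔMB = 4.54545 × 5.74 ≈ 26.0909 billion.

$26.091 billion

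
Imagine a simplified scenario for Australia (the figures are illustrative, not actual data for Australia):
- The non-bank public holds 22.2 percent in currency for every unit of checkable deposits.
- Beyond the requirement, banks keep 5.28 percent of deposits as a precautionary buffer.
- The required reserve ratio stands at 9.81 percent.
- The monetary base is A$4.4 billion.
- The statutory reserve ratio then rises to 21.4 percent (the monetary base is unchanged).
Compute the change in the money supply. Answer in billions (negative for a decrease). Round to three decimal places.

-3.419 billion

Initially m₁ = (1 + 0.222) / (0.0981 + 0.0528 + 0.222) ≈ 3.27702, so M₁ = 3.27702 × 4.4 ≈ 14.4189 billion.
After the change m₂ = (1 + 0.222) / (0.214 + 0.0528 + 0.222) = 2.5, so M₂ = 2.5 × 4.4 = 11 billion.
ΔM = M₂ − M₁ = 11 − 14.4189 = -3.4189 billion.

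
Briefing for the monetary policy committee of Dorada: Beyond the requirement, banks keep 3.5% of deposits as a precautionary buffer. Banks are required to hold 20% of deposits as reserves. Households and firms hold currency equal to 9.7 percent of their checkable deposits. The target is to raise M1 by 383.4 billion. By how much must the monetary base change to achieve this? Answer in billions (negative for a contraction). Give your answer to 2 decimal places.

116.03 billion

The money multiplier is m = (1 + c) / (rr + e + c) = (1 + 0.097) / (0.2 + 0.035 + 0.097) ≈ 3.304217.
ΔMB = ΔM / m = (+383.4) / 3.304217 ≈ 116.0335 billion.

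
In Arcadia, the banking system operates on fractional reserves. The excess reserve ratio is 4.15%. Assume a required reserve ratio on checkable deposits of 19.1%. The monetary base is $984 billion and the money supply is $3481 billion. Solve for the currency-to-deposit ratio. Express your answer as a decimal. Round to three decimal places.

0.070

Using m = M/MB = 3481/984 ≈ 3.537602. From m = (1 + c)/(c + rr + e), rearranging gives 1 + c = m·(c + rr + e), so c·(1 − m) = m·(rr + e) − 1.
Hence c = [m·(rr + e) − 1]/(1 − m) = [3.537602 × (0.191 + 0.0415) − 1] / (1 − 3.537602) ≈ 0.069951.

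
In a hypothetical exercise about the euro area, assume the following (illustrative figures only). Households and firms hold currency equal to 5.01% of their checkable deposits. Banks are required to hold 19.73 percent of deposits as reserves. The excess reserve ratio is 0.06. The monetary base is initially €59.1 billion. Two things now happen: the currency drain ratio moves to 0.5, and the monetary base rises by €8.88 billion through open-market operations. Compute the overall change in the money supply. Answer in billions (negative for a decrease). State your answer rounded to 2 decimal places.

-67.24 billion

Before: m₁ = (1 + 0.0501) / (0.1973 + 0.06 + 0.0501) ≈ 3.41607, MB₁ = 59.1, so M₁ = 3.41607 × 59.1 ≈ 201.8897 billion.
After: m₂ = (1 + 0.5) / (0.1973 + 0.06 + 0.5) ≈ 1.98072, MB₂ = 59.1 + 8.88 = 67.98, so M₂ = 1.98072 × 67.98 ≈ 134.6493 billion.
ΔM = M₂ − M₁ = 134.6493 − 201.8897 = -67.2404 billion.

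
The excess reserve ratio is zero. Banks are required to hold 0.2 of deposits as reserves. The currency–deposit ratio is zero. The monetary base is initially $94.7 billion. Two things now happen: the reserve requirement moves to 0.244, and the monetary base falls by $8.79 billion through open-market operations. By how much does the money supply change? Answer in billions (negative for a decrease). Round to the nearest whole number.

-121 billion

Before: m₁ = 1 / (0.2) = 5, MB₁ = 94.7, so M₁ = 5 × 94.7 = 473.5 billion.
After: m₂ = 1 / (0.244) ≈ 4.0984, MB₂ = 94.7 − 8.79 = 85.91, so M₂ = 4.0984 × 85.91 ≈ 352.0935 billion.
ΔM = M₂ − M₁ = 352.0935 − 473.5 = -121.4065 billion.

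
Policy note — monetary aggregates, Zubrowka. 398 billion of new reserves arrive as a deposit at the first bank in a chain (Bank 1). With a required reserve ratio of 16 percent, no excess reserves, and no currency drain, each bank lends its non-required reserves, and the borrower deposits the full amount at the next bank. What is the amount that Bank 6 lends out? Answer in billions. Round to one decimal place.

Each bank lends a fraction (1 − rr) = 0.8400 of the deposit it receives, so Bank 6 receives 398·0.8400^5 and lends 398·0.8400^6 ≈ 139.8166 billion.

139.8 billion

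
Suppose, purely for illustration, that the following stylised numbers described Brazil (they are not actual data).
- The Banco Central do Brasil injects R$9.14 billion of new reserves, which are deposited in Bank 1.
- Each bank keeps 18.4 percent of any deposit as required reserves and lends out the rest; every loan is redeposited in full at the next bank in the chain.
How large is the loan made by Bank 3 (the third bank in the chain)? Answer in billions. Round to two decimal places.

Each bank lends a fraction (1 − rr) = 0.8160 of the deposit it receives, so Bank 3 receives 9.14·0.8160^2 and lends 9.14·0.8160^3 ≈ 4.9661 billion.

R$4.97 billion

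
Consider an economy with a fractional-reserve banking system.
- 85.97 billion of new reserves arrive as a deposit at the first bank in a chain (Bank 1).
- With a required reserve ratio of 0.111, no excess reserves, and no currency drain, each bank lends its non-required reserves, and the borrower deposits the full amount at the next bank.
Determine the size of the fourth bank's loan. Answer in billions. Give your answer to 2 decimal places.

Each bank lends a fraction (1 − rr) = 0.8890 of the deposit it receives, so Bank 4 receives 85.97·0.8890^3 and lends 85.97·0.8890^4 ≈ 53.6975 billion.

53.70 billion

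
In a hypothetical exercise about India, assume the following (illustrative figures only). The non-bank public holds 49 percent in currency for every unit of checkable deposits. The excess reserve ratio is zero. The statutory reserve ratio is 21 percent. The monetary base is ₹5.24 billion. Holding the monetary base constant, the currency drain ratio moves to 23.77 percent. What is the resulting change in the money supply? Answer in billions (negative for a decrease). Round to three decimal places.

₹3.333 billion

Initially m₁ = (1 + 0.49) / (0.21 + 0.49) ≈ 2.12857, so M₁ = 2.12857 × 5.24 ≈ 11.1537 billion.
After the change m₂ = (1 + 0.2377) / (0.21 + 0.2377) ≈ 2.76457, so M₂ = 2.76457 × 5.24 ≈ 14.4863 billion.
ΔM = M₂ − M₁ = 14.4863 − 11.1537 = 3.3326 billion.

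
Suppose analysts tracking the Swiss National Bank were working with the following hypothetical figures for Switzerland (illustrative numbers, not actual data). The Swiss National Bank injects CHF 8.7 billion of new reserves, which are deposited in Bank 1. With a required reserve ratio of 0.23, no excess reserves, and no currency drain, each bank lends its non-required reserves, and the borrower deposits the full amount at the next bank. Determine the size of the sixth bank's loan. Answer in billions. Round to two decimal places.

CHF 1.81 billion

Each bank lends a fraction (1 − rr) = 0.7700 of the deposit it receives, so Bank 6 receives 8.7·0.7700^5 and lends 8.7·0.7700^6 ≈ 1.8133 billion.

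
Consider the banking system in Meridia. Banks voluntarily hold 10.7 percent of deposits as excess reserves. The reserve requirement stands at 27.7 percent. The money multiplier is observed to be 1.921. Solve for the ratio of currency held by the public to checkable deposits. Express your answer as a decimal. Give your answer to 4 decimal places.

0.2848

Using m = 1.921. From m = (1 + c)/(c + rr + e), rearranging gives 1 + c = m·(c + rr + e), so c·(1 − m) = m·(rr + e) − 1.
Hence c = [m·(rr + e) − 1]/(1 − m) = [1.921 × (0.277 + 0.107) − 1] / (1 − 1.921) ≈ 0.284838.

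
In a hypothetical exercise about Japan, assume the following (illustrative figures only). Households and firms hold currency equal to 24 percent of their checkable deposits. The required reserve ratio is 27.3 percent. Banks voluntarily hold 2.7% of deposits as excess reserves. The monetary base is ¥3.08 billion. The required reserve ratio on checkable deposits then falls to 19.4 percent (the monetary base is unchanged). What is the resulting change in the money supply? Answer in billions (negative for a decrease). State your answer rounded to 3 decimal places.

¥1.212 billion

Initially m₁ = (1 + 0.24) / (0.273 + 0.027 + 0.24) ≈ 2.29630, so M₁ = 2.29630 × 3.08 ≈ 7.0726 billion.
After the change m₂ = (1 + 0.24) / (0.194 + 0.027 + 0.24) ≈ 2.68980, so M₂ = 2.68980 × 3.08 ≈ 8.2846 billion.
ΔM = M₂ − M₁ = 8.2846 − 7.0726 = 1.212 billion.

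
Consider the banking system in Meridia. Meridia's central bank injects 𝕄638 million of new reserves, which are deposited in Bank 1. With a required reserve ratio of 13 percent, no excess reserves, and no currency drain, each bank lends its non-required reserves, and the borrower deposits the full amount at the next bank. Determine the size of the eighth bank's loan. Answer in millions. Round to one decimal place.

Each bank lends a fraction (1 − rr) = 0.8700 of the deposit it receives, so Bank 8 receives 638·0.8700^7 and lends 638·0.8700^8 ≈ 209.3990 million.

𝕄209.4 million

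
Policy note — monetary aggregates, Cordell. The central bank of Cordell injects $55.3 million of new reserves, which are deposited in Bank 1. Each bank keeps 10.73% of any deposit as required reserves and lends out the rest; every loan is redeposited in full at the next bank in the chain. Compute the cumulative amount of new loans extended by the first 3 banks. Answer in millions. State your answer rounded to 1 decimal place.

Bank i lends (1 − rr)^i of the original deposit: Bank 1 lends 55.3·0.8927 ≈ 49.3663, Bank 2 lends 55.3·0.8927² ≈ 44.0693, and so on.
Summing a geometric series: total = 55.3·[0.8927·(1 − 0.8927^3) / (1 − 0.8927)] ≈ 132.7763 million.

$132.8 million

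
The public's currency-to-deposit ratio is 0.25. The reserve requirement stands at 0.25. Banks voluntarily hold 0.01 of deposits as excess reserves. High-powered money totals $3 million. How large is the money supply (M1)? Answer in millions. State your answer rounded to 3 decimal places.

$7.353 million

The money multiplier is m = (1 + c) / (rr + e + c) = (1 + 0.25) / (0.25 + 0.01 + 0.25) ≈ 2.45098.
So M = m × MB = 2.45098 × 3 ≈ 7.3529 million.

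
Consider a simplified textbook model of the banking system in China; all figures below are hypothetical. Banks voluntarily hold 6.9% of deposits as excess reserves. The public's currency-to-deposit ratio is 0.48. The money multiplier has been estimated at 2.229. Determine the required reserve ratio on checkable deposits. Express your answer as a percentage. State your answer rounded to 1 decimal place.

11.5%

Using m = 2.229. Since m = (1 + c)/(c + rr + e), the denominator satisfies c + rr + e = (1 + c)/m = (1 + 0.48) / 2.229 ≈ 0.663975.
With c = 0.48 and e = 0.069, the required reserve ratio on checkable deposits is 0.663975 − 0.48 − 0.069 = 0.114975.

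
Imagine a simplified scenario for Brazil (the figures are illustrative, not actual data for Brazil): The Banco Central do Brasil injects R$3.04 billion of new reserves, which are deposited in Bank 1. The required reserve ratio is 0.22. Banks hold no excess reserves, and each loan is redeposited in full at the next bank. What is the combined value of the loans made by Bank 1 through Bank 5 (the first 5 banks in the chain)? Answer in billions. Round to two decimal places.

Bank i lends (1 − rr)^i of the original deposit: Bank 1 lends 3.04·0.7800 = 2.3712, Bank 2 lends 3.04·0.7800² ≈ 1.8495, and so on.
Summing a geometric series: total = 3.04·[0.7800·(1 − 0.7800^5) / (1 − 0.7800)] ≈ 7.6663 billion.

R$7.67 billion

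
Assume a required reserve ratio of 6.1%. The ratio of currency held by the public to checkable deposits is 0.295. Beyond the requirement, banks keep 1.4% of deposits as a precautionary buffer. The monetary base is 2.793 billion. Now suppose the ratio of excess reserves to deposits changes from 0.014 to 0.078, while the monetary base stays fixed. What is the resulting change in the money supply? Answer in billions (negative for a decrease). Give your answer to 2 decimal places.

-1.44 billion

Initially m₁ = (1 + 0.295) / (0.061 + 0.014 + 0.295) = 3.5, so M₁ = 3.5 × 2.793 = 9.7755 billion.
After the change m₂ = (1 + 0.295) / (0.061 + 0.078 + 0.295) ≈ 2.9839, so M₂ = 2.9839 × 2.793 ≈ 8.334 billion.
ΔM = M₂ − M₁ = 8.334 − 9.7755 = -1.4415 billion.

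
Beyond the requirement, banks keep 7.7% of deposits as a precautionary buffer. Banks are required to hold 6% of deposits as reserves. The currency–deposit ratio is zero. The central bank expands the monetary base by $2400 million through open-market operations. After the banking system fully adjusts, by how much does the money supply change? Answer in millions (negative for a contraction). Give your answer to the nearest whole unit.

$17518 million

The money multiplier is m = 1 / (rr + e) = 1 / (0.06 + 0.077) ≈ 7.29927.
The purchase adds 2400 million of base, so ΔM = m × ΔMB = 7.29927 × (+2400) = 17518.248 million.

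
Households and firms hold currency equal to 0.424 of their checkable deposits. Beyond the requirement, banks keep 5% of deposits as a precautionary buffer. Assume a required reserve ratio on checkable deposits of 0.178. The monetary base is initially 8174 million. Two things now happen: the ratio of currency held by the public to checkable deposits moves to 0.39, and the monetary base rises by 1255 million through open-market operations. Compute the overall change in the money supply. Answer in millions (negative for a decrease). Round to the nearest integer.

3355 million

Before: m₁ = (1 + 0.424) / (0.178 + 0.05 + 0.424) ≈ 2.18405, MB₁ = 8174, so M₁ = 2.18405 × 8174 = 17852.4247 million.
After: m₂ = (1 + 0.39) / (0.178 + 0.05 + 0.39) ≈ 2.24919, MB₂ = 8174 + 1255 = 9429, so M₂ = 2.24919 × 9429 ≈ 21207.6125 million.
ΔM = M₂ − M₁ = 21207.6125 − 17852.4247 = 3355.1878 million.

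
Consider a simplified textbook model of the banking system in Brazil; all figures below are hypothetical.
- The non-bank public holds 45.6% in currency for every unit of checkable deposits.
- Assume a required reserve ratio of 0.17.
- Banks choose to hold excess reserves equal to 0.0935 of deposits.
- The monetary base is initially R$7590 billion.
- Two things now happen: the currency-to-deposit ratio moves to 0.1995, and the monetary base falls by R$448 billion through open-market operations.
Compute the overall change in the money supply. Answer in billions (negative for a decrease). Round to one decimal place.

Before: m₁ = (1 + 0.456) / (0.17 + 0.0935 + 0.456) ≈ 2.023628, MB₁ = 7590, so M₁ = 2.023628 × 7590 ≈ 15359.3365 billion.
After: m₂ = (1 + 0.1995) / (0.17 + 0.0935 + 0.1995) ≈ 2.590713, MB₂ = 7590 − 448 = 7142, so M₂ = 2.590713 × 7142 ≈ 18502.8722 billion.
ΔM = M₂ − M₁ = 18502.8722 − 15359.3365 = 3143.5357 billion.

R$3143.5 billion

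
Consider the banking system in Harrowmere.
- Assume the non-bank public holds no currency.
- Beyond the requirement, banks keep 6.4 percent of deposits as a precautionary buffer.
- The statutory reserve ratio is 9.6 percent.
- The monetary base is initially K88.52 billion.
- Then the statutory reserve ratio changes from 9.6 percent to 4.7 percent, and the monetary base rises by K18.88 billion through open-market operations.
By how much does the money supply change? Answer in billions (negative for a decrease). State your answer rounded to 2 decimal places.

K414.32 billion

Before: m₁ = 1 / (0.096 + 0.064) = 6.25, MB₁ = 88.52, so M₁ = 6.25 × 88.52 = 553.25 billion.
After: m₂ = 1 / (0.047 + 0.064) ≈ 9.009009, MB₂ = 88.52 + 18.88 = 107.4, so M₂ = 9.009009 × 107.4 ≈ 967.5676 billion.
ΔM = M₂ − M₁ = 967.5676 − 553.25 = 414.3176 billion.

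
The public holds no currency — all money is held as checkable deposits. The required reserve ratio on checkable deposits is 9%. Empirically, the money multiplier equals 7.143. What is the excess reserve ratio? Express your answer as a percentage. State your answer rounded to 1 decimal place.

Using m = 7.143. Since m = (1 + c)/(c + rr + e), the denominator satisfies c + rr + e = (1 + c)/m = (1 + 0) / 7.143 ≈ 0.139997.
With c = 0 and rr = 0.09, the excess reserve ratio is 0.139997 − 0 − 0.09 = 0.049997.

5.0%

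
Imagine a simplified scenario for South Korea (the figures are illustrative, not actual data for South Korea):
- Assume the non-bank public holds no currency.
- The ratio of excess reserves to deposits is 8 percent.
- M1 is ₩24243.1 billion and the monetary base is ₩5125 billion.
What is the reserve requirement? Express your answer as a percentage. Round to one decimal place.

13.1%

Using m = M/MB = 24243.1/5125 ≈ 4.730361. Since m = (1 + c)/(c + rr + e), the denominator satisfies c + rr + e = (1 + c)/m = (1 + 0) / 4.730361 ≈ 0.211400.
With c = 0 and e = 0.08, the reserve requirement is 0.211400 − 0 − 0.08 = 0.1314.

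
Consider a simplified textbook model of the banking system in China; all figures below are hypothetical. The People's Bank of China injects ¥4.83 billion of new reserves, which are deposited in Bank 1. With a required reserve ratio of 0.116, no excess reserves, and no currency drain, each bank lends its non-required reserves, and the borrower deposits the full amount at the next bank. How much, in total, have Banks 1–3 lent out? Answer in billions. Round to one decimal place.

¥11.4 billion

Bank i lends (1 − rr)^i of the original deposit: Bank 1 lends 4.83·0.8840 ≈ 4.2697, Bank 2 lends 4.83·0.8840² ≈ 3.7744, and so on.
Summing a geometric series: total = 4.83·[0.8840·(1 − 0.8840^3) / (1 − 0.8840)] ≈ 11.3808 billion.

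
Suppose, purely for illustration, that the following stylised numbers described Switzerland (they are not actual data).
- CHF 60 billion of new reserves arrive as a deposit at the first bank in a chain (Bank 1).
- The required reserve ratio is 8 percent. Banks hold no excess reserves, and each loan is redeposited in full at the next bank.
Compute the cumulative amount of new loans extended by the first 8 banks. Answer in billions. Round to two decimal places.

Bank i lends (1 − rr)^i of the original deposit: Bank 1 lends 60·0.9200 = 55.2000, Bank 2 lends 60·0.9200² = 50.7840, and so on.
Summing a geometric series: total = 60·[0.9200·(1 − 0.9200^8) / (1 − 0.9200)] ≈ 335.8790 billion.

CHF 335.88 billion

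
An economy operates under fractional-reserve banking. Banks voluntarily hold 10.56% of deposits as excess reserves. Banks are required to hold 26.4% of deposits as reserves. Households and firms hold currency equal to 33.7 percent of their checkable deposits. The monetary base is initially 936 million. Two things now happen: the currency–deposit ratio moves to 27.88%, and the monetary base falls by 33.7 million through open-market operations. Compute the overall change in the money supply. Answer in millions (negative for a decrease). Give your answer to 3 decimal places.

8.490 million

Before: m₁ = (1 + 0.337) / (0.264 + 0.1056 + 0.337) ≈ 1.8921596, MB₁ = 936, so M₁ = 1.8921596 × 936 ≈ 1771.0614 million.
After: m₂ = (1 + 0.2788) / (0.264 + 0.1056 + 0.2788) ≈ 1.9722394, MB₂ = 936 − 33.7 = 902.3, so M₂ = 1.9722394 × 902.3 ≈ 1779.5516 million.
ΔM = M₂ − M₁ = 1779.5516 − 1771.0614 = 8.4902 million.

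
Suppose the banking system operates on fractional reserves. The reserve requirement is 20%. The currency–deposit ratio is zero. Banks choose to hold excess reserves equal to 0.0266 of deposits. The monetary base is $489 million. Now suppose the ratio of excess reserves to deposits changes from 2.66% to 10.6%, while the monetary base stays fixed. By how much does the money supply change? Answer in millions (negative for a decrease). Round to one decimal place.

Initially m₁ = 1 / (0.2 + 0.0266) ≈ 4.41306, so M₁ = 4.41306 × 489 ≈ 2157.9863 million.
After the change m₂ = 1 / (0.2 + 0.106) ≈ 3.26797, so M₂ = 3.26797 × 489 ≈ 1598.0373 million.
ΔM = M₂ − M₁ = 1598.0373 − 2157.9863 = -559.949 million.

-559.9 million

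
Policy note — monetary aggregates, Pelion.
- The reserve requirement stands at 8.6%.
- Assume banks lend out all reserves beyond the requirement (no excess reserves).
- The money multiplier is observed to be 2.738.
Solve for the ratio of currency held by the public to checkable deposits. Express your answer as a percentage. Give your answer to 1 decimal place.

Using m = 2.738. From m = (1 + c)/(c + rr + e), rearranging gives 1 + c = m·(c + rr + e), so c·(1 − m) = m·(rr + e) − 1.
Hence c = [m·(rr + e) − 1]/(1 − m) = [2.738 × (0.086 + 0) − 1] / (1 − 2.738) ≈ 0.439892.

44.0%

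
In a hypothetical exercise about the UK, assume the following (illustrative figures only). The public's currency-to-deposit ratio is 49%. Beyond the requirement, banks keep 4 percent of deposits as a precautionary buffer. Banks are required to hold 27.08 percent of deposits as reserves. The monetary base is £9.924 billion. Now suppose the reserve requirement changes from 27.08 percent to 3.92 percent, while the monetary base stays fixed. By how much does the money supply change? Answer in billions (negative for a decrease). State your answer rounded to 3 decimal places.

Initially m₁ = (1 + 0.49) / (0.2708 + 0.04 + 0.49) ≈ 1.86064, so M₁ = 1.86064 × 9.924 ≈ 18.465 billion.
After the change m₂ = (1 + 0.49) / (0.0392 + 0.04 + 0.49) ≈ 2.61771, so M₂ = 2.61771 × 9.924 ≈ 25.9782 billion.
ΔM = M₂ − M₁ = 25.9782 − 18.465 = 7.5132 billion.

£7.513 billion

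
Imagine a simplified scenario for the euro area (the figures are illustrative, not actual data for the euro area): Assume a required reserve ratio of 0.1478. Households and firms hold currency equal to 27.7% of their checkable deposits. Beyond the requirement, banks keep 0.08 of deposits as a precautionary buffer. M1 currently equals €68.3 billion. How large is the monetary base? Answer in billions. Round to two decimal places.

€27.00 billion

The money multiplier is m = (1 + c) / (rr + e + c) = (1 + 0.277) / (0.1478 + 0.08 + 0.277) ≈ 2.52971.
MB = M / m = 68.3 / 2.52971 ≈ 26.9991 billion.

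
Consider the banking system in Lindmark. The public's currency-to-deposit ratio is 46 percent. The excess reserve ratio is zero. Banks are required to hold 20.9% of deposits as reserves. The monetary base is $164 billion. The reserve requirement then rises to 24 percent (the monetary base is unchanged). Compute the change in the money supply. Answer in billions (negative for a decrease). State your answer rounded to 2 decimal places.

Initially m₁ = (1 + 0.46) / (0.209 + 0.46) ≈ 2.182362, so M₁ = 2.182362 × 164 ≈ 357.9074 billion.
After the change m₂ = (1 + 0.46) / (0.24 + 0.46) ≈ 2.085714, so M₂ = 2.085714 × 164 ≈ 342.0571 billion.
ΔM = M₂ − M₁ = 342.0571 − 357.9074 = -15.8503 billion.

-15.85 billion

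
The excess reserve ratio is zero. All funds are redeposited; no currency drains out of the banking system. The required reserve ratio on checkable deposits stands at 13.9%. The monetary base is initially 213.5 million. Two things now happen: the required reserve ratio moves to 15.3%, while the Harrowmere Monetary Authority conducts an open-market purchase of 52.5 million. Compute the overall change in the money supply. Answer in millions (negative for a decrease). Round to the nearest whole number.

Before: m₁ = 1 / (0.139) ≈ 7.1942, MB₁ = 213.5, so M₁ = 7.1942 × 213.5 = 1535.9617 million.
After: m₂ = 1 / (0.153) ≈ 6.5359, MB₂ = 213.5 + 52.5 = 266, so M₂ = 6.5359 × 266 = 1738.5494 million.
ΔM = M₂ − M₁ = 1738.5494 − 1535.9617 = 202.5877 million.

203 million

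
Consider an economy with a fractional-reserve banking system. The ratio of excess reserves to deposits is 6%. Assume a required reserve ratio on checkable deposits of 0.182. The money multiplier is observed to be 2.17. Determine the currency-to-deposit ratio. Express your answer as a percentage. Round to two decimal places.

Using m = 2.17. From m = (1 + c)/(c + rr + e), rearranging gives 1 + c = m·(c + rr + e), so c·(1 − m) = m·(rr + e) − 1.
Hence c = [m·(rr + e) − 1]/(1 − m) = [2.17 × (0.182 + 0.06) − 1] / (1 − 2.17) ≈ 0.405863.

40.59%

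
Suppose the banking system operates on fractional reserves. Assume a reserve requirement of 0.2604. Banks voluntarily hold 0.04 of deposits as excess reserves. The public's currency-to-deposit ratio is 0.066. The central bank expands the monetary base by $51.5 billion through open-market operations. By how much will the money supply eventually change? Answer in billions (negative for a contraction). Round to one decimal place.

$149.8 billion

The money multiplier is m = (1 + c) / (rr + e + c) = (1 + 0.066) / (0.2604 + 0.04 + 0.066) ≈ 2.9094.
The purchase adds 51.5 billion of base, so ΔM = m × ΔMB = 2.9094 × (+51.5) = 149.8341 billion.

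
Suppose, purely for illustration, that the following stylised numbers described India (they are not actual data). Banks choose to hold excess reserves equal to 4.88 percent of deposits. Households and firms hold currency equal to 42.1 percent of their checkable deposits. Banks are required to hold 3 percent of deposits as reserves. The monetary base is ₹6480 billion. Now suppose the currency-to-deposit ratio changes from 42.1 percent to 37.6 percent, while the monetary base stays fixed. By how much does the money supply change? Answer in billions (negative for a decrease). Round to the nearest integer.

Initially m₁ = (1 + 0.421) / (0.03 + 0.0488 + 0.421) ≈ 2.84314, so M₁ = 2.84314 × 6480 = 18423.5472 billion.
After the change m₂ = (1 + 0.376) / (0.03 + 0.0488 + 0.376) ≈ 3.02551, so M₂ = 3.02551 × 6480 = 19605.3048 billion.
ΔM = M₂ − M₁ = 19605.3048 − 18423.5472 = 1181.7576 billion.

₹1182 billion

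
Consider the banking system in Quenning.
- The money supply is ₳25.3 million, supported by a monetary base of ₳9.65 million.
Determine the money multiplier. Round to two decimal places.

The money multiplier is m = M / MB = 25.3 / 9.65 ≈ 2.62176.

2.62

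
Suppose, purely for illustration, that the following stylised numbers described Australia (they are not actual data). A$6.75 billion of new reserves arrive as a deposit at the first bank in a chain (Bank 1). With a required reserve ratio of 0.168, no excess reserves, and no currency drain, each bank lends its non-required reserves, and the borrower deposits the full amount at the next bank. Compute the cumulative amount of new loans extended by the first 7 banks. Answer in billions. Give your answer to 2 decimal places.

A$24.20 billion

Bank i lends (1 − rr)^i of the original deposit: Bank 1 lends 6.75·0.8320 = 5.6160, Bank 2 lends 6.75·0.8320² ≈ 4.6725, and so on.
Summing a geometric series: total = 6.75·[0.8320·(1 − 0.8320^7) / (1 − 0.8320)] ≈ 24.2033 billion.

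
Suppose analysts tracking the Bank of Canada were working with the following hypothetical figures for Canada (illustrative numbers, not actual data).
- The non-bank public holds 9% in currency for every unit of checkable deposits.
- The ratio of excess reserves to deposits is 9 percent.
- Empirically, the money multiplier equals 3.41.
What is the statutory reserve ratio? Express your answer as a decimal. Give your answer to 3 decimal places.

0.140

Using m = 3.41. Since m = (1 + c)/(c + rr + e), the denominator satisfies c + rr + e = (1 + c)/m = (1 + 0.09) / 3.41 ≈ 0.319648.
With c = 0.09 and e = 0.09, the statutory reserve ratio is 0.319648 − 0.09 − 0.09 = 0.139648.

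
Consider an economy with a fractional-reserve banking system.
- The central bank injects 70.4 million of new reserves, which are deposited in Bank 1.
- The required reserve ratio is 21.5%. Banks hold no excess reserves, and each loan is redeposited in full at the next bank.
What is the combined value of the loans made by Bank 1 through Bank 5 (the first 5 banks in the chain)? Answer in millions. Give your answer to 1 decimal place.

Bank i lends (1 − rr)^i of the original deposit: Bank 1 lends 70.4·0.7850 = 55.2640, Bank 2 lends 70.4·0.7850² ≈ 43.3822, and so on.
Summing a geometric series: total = 70.4·[0.7850·(1 − 0.7850^5) / (1 − 0.7850)] ≈ 180.4201 million.

180.4 million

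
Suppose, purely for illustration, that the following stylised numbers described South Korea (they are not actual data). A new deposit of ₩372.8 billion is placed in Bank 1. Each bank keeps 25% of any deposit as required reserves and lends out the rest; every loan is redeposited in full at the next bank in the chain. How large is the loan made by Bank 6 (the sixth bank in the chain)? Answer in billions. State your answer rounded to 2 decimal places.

₩66.35 billion

Each bank lends a fraction (1 − rr) = 0.7500 of the deposit it receives, so Bank 6 receives 372.8·0.7500^5 and lends 372.8·0.7500^6 ≈ 66.3504 billion.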